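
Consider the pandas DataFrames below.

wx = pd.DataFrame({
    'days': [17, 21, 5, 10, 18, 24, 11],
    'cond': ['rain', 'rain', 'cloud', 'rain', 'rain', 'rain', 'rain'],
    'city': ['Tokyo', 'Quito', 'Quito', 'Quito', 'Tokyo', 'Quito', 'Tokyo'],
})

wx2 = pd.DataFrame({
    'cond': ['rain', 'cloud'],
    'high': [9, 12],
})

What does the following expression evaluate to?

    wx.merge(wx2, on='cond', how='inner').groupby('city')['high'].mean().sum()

18.75

merge on 'cond' (how='inner') → 7 rows:
   days   cond   city  high
0    17   rain  Tokyo     9
1    21   rain  Quito     9
2     5  cloud  Quito    12
3    10   rain  Quito     9
4    18   rain  Tokyo     9
5    24   rain  Quito     9
6    11   rain  Tokyo     9
group by city, mean of high:
city
Quito    9.75
Tokyo    9.00
Name: high, dtype: float64
Then the sum of the resulting series: 18.75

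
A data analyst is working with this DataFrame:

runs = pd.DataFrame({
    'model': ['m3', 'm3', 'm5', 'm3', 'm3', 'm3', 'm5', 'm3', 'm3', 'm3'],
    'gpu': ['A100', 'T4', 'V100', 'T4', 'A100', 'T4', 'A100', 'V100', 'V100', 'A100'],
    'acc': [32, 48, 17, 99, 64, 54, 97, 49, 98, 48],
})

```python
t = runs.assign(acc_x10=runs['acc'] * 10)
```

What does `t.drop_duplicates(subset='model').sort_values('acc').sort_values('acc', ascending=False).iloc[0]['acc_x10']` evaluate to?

add column acc_x10 = runs['acc'] * 10:
  model   gpu  acc  acc_x10
0    m3  A100   32      320
1    m3    T4   48      480
2    m5  V100   17      170
3    m3    T4   99      990
4    m3  A100   64      640
5    m3    T4   54      540
6    m5  A100   97      970
7    m3  V100   49      490
8    m3  V100   98      980
9    m3  A100   48      480
drop duplicate model (keep=first):
  model   gpu  acc  acc_x10
0    m3  A100   32      320
2    m5  V100   17      170
sort by acc:
  model   gpu  acc  acc_x10
2    m5  V100   17      170
0    m3  A100   32      320
sort by acc descending:
  model   gpu  acc  acc_x10
0    m3  A100   32      320
2    m5  V100   17      170
So iloc[0]['acc_x10'] = 320.

320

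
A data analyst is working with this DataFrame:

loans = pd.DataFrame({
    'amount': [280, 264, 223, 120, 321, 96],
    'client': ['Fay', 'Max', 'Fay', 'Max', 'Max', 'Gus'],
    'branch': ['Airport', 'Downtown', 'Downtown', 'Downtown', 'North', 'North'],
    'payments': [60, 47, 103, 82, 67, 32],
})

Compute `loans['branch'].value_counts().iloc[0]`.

3

value_counts of branch:
branch
Downtown    3
North       2
Airport     1
Name: count, dtype: int64
So iloc[0] = 3.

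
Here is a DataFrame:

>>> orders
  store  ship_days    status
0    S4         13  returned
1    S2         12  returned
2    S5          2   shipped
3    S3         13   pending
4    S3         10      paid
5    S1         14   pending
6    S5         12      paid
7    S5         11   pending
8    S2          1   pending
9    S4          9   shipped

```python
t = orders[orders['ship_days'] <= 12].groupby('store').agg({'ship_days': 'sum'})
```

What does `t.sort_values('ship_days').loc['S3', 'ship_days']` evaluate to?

filter rows where ship_days <= 12:
  store  ship_days    status
1    S2         12  returned
2    S5          2   shipped
4    S3         10      paid
6    S5         12      paid
7    S5         11   pending
8    S2          1   pending
9    S4          9   shipped
group by store, sum of ship_days:
       ship_days
store           
S2            13
S3            10
S4             9
S5            25
sort by ship_days:
       ship_days
store           
S4             9
S3            10
S2            13
S5            25
The value at row 'S3', column 'ship_days' is 10.

10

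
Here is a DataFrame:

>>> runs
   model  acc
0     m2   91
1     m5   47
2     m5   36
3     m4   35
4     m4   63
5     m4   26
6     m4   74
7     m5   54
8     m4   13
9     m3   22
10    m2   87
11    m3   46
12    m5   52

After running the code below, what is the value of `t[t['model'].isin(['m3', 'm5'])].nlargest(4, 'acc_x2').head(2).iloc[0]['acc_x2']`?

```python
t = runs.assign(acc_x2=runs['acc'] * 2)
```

108

add column acc_x2 = runs['acc'] * 2:
   model  acc  acc_x2
0     m2   91     182
1     m5   47      94
2     m5   36      72
3     m4   35      70
4     m4   63     126
5     m4   26      52
6     m4   74     148
7     m5   54     108
8     m4   13      26
9     m3   22      44
10    m2   87     174
11    m3   46      92
12    m5   52     104
filter rows where model in ['m3', 'm5']:
   model  acc  acc_x2
1     m5   47      94
2     m5   36      72
7     m5   54     108
9     m3   22      44
11    m3   46      92
12    m5   52     104
take 4 rows with largest acc_x2:
   model  acc  acc_x2
7     m5   54     108
12    m5   52     104
1     m5   47      94
11    m3   46      92
take first 2 rows:
   model  acc  acc_x2
7     m5   54     108
12    m5   52     104
Taking the value at position 0, column 'acc_x2' gives 108.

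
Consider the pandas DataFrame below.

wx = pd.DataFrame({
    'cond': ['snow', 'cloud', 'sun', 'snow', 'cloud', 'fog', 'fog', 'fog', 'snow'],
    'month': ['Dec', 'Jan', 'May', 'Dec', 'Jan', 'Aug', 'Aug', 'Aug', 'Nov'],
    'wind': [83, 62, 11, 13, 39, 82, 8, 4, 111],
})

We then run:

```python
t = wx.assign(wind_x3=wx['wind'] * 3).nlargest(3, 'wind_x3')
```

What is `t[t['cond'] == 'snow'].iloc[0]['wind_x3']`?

333

add column wind_x3 = wx['wind'] * 3:
    cond month  wind  wind_x3
0   snow   Dec    83      249
1  cloud   Jan    62      186
2    sun   May    11       33
3   snow   Dec    13       39
4  cloud   Jan    39      117
5    fog   Aug    82      246
6    fog   Aug     8       24
7    fog   Aug     4       12
8   snow   Nov   111      333
take 3 rows with largest wind_x3:
   cond month  wind  wind_x3
8  snow   Nov   111      333
0  snow   Dec    83      249
5   fog   Aug    82      246
filter rows where cond == 'snow':
   cond month  wind  wind_x3
8  snow   Nov   111      333
0  snow   Dec    83      249
value at position 0, column 'wind_x3' → 333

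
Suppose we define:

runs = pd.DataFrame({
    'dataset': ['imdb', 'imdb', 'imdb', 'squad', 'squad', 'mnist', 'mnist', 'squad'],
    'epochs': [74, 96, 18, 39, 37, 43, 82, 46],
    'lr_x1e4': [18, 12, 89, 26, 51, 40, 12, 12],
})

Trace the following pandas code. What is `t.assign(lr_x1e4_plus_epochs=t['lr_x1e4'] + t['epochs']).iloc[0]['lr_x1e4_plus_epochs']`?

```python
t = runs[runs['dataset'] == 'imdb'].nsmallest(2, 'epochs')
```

107

filter rows where dataset == 'imdb':
  dataset  epochs  lr_x1e4
0    imdb      74       18
1    imdb      96       12
2    imdb      18       89
take 2 rows with smallest epochs:
  dataset  epochs  lr_x1e4
2    imdb      18       89
0    imdb      74       18
add column lr_x1e4_plus_epochs = t['lr_x1e4'] + t['epochs']:
  dataset  epochs  lr_x1e4  lr_x1e4_plus_epochs
2    imdb      18       89                  107
0    imdb      74       18                   92
Reading off the value at position 0, column 'lr_x1e4_plus_epochs', we get 107.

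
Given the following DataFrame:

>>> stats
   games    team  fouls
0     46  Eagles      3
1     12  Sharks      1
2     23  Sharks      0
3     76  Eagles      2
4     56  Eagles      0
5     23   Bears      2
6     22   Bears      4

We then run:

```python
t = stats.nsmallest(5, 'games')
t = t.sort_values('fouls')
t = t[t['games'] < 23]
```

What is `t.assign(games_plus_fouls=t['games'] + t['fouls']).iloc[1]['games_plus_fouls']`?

26

take 5 rows with smallest games:
   games    team  fouls
1     12  Sharks      1
6     22   Bears      4
2     23  Sharks      0
5     23   Bears      2
0     46  Eagles      3
sort by fouls:
   games    team  fouls
2     23  Sharks      0
1     12  Sharks      1
5     23   Bears      2
0     46  Eagles      3
6     22   Bears      4
filter rows where games < 23:
   games    team  fouls
1     12  Sharks      1
6     22   Bears      4
add column games_plus_fouls = t['games'] + t['fouls']:
   games    team  fouls  games_plus_fouls
1     12  Sharks      1                13
6     22   Bears      4                26
value at position 1, column 'games_plus_fouls' → 26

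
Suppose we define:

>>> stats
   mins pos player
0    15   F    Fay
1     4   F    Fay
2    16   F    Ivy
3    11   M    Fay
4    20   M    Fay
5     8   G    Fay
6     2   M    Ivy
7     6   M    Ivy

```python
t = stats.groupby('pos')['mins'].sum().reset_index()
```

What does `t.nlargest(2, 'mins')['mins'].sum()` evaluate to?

74

group by pos, sum of mins:
pos
F    35
G     8
M    39
Name: mins, dtype: int64
reset_index():
  pos  mins
0   F    35
1   G     8
2   M    39
take 2 rows with largest mins:
  pos  mins
2   M    39
0   F    35
Reading off the sum of column 'mins', we get 74.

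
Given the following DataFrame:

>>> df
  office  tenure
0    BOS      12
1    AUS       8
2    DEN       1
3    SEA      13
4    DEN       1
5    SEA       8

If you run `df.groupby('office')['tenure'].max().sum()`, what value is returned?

34

group by office, max of tenure:
office
AUS     8
BOS    12
DEN     1
SEA    13
Name: tenure, dtype: int64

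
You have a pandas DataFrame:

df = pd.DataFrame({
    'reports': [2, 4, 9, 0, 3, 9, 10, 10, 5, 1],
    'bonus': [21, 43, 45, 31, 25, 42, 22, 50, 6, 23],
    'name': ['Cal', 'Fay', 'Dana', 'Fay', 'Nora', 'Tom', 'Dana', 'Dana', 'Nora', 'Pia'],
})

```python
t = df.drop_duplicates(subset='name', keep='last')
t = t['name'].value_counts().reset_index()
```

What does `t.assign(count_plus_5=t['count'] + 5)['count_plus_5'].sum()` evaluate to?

36

drop duplicate name (keep=last):
   reports  bonus  name
0        2     21   Cal
3        0     31   Fay
5        9     42   Tom
7       10     50  Dana
8        5      6  Nora
9        1     23   Pia
value_counts of name:
name
Cal     1
Fay     1
Tom     1
Dana    1
Nora    1
Pia     1
Name: count, dtype: int64
reset_index():
   name  count
0   Cal      1
1   Fay      1
2   Tom      1
3  Dana      1
4  Nora      1
5   Pia      1
add column count_plus_5 = t['count'] + 5:
   name  count  count_plus_5
0   Cal      1             6
1   Fay      1             6
2   Tom      1             6
3  Dana      1             6
4  Nora      1             6
5   Pia      1             6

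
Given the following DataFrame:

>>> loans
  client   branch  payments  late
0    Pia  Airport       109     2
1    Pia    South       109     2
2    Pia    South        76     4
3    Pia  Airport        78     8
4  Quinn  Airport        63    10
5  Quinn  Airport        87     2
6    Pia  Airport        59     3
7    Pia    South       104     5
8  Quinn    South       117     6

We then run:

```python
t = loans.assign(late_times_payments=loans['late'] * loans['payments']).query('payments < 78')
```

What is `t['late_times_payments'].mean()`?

add column late_times_payments = loans['late'] * loans['payments']:
  client   branch  payments  late  late_times_payments
0    Pia  Airport       109     2                  218
1    Pia    South       109     2                  218
2    Pia    South        76     4                  304
3    Pia  Airport        78     8                  624
4  Quinn  Airport        63    10                  630
5  Quinn  Airport        87     2                  174
6    Pia  Airport        59     3                  177
7    Pia    South       104     5                  520
8  Quinn    South       117     6                  702
filter rows where payments < 78:
  client   branch  payments  late  late_times_payments
2    Pia    South        76     4                  304
4  Quinn  Airport        63    10                  630
6    Pia  Airport        59     3                  177
The mean of column 'late_times_payments' is 370.333333333.

370.333333333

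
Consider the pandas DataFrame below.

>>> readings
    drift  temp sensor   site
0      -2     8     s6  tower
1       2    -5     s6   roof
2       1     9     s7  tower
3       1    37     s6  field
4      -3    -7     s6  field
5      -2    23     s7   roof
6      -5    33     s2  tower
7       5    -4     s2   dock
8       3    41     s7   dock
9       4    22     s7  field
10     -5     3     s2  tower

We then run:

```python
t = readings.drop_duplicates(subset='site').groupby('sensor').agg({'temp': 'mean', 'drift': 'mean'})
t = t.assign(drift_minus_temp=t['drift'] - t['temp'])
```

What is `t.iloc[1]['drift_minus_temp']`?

drop duplicate site (keep=first):
   drift  temp sensor   site
0     -2     8     s6  tower
1      2    -5     s6   roof
3      1    37     s6  field
7      5    -4     s2   dock
group by sensor: mean(temp), mean(drift):
             temp     drift
sensor                     
s2      -4.000000  5.000000
s6      13.333333  0.333333
add column drift_minus_temp = t['drift'] - t['temp']:
             temp     drift  drift_minus_temp
sensor                                       
s2      -4.000000  5.000000               9.0
s6      13.333333  0.333333             -13.0

-13.0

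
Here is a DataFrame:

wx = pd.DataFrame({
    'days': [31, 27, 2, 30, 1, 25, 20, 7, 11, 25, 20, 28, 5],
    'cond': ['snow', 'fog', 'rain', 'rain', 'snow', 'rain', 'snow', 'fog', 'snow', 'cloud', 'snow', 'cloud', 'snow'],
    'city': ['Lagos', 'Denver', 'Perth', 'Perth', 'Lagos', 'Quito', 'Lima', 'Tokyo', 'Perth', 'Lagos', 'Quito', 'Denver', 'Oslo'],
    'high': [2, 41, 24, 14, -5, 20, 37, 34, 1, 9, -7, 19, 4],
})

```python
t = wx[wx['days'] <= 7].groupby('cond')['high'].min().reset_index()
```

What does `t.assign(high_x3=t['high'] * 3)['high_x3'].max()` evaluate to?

filter rows where days <= 7:
    days  cond   city  high
2      2  rain  Perth    24
4      1  snow  Lagos    -5
7      7   fog  Tokyo    34
12     5  snow   Oslo     4
group by cond, min of high:
cond
fog     34
rain    24
snow    -5
Name: high, dtype: int64
reset_index():
   cond  high
0   fog    34
1  rain    24
2  snow    -5
add column high_x3 = t['high'] * 3:
   cond  high  high_x3
0   fog    34      102
1  rain    24       72
2  snow    -5      -15
Then the max of column 'high_x3': 102

102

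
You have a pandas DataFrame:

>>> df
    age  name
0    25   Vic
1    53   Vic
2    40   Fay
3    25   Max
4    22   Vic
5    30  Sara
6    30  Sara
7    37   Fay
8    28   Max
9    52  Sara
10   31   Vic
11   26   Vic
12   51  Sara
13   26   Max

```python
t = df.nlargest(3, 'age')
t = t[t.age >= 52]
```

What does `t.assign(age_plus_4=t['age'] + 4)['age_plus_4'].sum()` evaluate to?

take 3 rows with largest age:
    age  name
1    53   Vic
9    52  Sara
12   51  Sara
filter rows where age >= 52:
   age  name
1   53   Vic
9   52  Sara
add column age_plus_4 = t['age'] + 4:
   age  name  age_plus_4
1   53   Vic          57
9   52  Sara          56
Reading off the sum of column 'age_plus_4', we get 113.

113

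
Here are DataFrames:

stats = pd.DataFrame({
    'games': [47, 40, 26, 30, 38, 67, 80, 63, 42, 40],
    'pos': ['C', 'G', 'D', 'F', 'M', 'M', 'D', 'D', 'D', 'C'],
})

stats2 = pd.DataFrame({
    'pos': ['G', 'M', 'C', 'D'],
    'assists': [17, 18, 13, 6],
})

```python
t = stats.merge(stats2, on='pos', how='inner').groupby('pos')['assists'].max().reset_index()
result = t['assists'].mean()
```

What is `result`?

13.5

merge on 'pos' (how='inner') → 9 rows:
   games pos  assists
0     47   C       13
1     40   G       17
2     26   D        6
3     38   M       18
4     67   M       18
5     80   D        6
6     63   D        6
7     42   D        6
8     40   C       13
group by pos, max of assists:
pos
C    13
D     6
G    17
M    18
Name: assists, dtype: int64
reset_index():
  pos  assists
0   C       13
1   D        6
2   G       17
3   M       18
The mean of column 'assists' is 13.5.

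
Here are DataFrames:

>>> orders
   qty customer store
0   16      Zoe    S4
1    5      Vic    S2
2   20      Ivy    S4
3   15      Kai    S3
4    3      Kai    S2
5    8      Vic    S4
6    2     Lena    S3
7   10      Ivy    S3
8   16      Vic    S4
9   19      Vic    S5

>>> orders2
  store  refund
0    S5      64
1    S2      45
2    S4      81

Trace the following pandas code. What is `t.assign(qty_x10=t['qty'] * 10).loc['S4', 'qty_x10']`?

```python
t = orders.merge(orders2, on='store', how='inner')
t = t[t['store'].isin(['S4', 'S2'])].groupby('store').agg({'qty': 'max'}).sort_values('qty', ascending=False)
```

200

merge on 'store' (how='inner') → 7 rows:
   qty customer store  refund
0   16      Zoe    S4      81
1    5      Vic    S2      45
2   20      Ivy    S4      81
3    3      Kai    S2      45
4    8      Vic    S4      81
5   16      Vic    S4      81
6   19      Vic    S5      64
filter rows where store in ['S4', 'S2']:
   qty customer store  refund
0   16      Zoe    S4      81
1    5      Vic    S2      45
2   20      Ivy    S4      81
3    3      Kai    S2      45
4    8      Vic    S4      81
5   16      Vic    S4      81
group by store, max of qty:
       qty
store     
S2       5
S4      20
sort by qty descending:
       qty
store     
S4      20
S2       5
add column qty_x10 = t['qty'] * 10:
       qty  qty_x10
store              
S4      20      200
S2       5       50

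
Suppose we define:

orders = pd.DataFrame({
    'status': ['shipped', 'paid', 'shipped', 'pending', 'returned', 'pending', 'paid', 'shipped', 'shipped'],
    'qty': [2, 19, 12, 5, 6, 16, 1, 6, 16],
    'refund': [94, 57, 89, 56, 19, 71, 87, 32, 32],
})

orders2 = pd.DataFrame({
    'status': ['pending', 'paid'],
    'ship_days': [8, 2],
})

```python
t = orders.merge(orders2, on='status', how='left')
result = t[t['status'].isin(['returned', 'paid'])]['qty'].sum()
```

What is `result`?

merge on 'status' (how='left') → 9 rows:
     status  qty  refund  ship_days
0   shipped    2      94        NaN
1      paid   19      57        2.0
2   shipped   12      89        NaN
3   pending    5      56        8.0
4  returned    6      19        NaN
5   pending   16      71        8.0
6      paid    1      87        2.0
7   shipped    6      32        NaN
8   shipped   16      32        NaN
filter rows where status in ['returned', 'paid']:
     status  qty  refund  ship_days
1      paid   19      57        2.0
4  returned    6      19        NaN
6      paid    1      87        2.0
The sum of column 'qty' is 26.

26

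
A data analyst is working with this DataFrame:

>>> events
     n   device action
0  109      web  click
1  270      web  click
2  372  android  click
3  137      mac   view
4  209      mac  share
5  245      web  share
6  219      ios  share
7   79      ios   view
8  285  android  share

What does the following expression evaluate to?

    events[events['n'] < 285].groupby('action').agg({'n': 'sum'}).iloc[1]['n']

filter rows where n < 285:
     n device action
0  109    web  click
1  270    web  click
3  137    mac   view
4  209    mac  share
5  245    web  share
6  219    ios  share
7   79    ios   view
group by action, sum of n:
          n
action     
click   379
share   673
view    216
Finally, value at position 1, column 'n' = 673.

673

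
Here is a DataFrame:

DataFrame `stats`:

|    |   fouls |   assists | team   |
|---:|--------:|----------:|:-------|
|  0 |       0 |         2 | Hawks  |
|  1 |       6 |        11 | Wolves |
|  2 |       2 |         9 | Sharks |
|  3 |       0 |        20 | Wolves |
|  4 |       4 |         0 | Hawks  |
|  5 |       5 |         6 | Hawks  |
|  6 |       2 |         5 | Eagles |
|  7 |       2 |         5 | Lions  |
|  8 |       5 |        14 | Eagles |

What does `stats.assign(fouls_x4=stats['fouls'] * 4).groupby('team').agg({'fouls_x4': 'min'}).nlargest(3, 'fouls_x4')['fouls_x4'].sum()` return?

24

add column fouls_x4 = stats['fouls'] * 4:
   fouls  assists    team  fouls_x4
0      0        2   Hawks         0
1      6       11  Wolves        24
2      2        9  Sharks         8
3      0       20  Wolves         0
4      4        0   Hawks        16
5      5        6   Hawks        20
6      2        5  Eagles         8
7      2        5   Lions         8
8      5       14  Eagles        20
group by team, min of fouls_x4:
        fouls_x4
team            
Eagles         8
Hawks          0
Lions          8
Sharks         8
Wolves         0
take 3 rows with largest fouls_x4:
        fouls_x4
team            
Eagles         8
Lions          8
Sharks         8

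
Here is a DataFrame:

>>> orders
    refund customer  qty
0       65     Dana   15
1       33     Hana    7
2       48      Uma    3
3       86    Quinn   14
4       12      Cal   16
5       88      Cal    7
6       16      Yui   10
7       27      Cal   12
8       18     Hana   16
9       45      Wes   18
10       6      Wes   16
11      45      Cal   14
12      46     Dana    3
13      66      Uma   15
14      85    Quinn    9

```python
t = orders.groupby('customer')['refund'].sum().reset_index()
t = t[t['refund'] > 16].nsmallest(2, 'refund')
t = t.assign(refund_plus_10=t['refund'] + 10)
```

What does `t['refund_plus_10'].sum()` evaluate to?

group by customer, sum of refund:
customer
Cal      172
Dana     111
Hana      51
Quinn    171
Uma      114
Wes       51
Yui       16
Name: refund, dtype: int64
reset_index():
  customer  refund
0      Cal     172
1     Dana     111
2     Hana      51
3    Quinn     171
4      Uma     114
5      Wes      51
6      Yui      16
filter rows where refund > 16:
  customer  refund
0      Cal     172
1     Dana     111
2     Hana      51
3    Quinn     171
4      Uma     114
5      Wes      51
take 2 rows with smallest refund:
  customer  refund
2     Hana      51
5      Wes      51
add column refund_plus_10 = t['refund'] + 10:
  customer  refund  refund_plus_10
2     Hana      51              61
5      Wes      51              61

122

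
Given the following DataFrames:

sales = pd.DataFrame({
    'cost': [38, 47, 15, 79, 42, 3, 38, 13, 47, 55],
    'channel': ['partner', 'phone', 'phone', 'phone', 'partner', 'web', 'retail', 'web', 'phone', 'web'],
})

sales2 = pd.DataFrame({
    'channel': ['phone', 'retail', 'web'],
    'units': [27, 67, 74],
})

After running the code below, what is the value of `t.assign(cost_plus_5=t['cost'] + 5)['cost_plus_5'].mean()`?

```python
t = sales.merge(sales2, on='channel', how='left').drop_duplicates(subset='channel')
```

merge on 'channel' (how='left') → 10 rows:
   cost  channel  units
0    38  partner    NaN
1    47    phone   27.0
2    15    phone   27.0
3    79    phone   27.0
4    42  partner    NaN
5     3      web   74.0
6    38   retail   67.0
7    13      web   74.0
8    47    phone   27.0
9    55      web   74.0
drop duplicate channel (keep=first):
   cost  channel  units
0    38  partner    NaN
1    47    phone   27.0
5     3      web   74.0
6    38   retail   67.0
add column cost_plus_5 = t['cost'] + 5:
   cost  channel  units  cost_plus_5
0    38  partner    NaN           43
1    47    phone   27.0           52
5     3      web   74.0            8
6    38   retail   67.0           43
The mean of column 'cost_plus_5' is 36.5.

36.5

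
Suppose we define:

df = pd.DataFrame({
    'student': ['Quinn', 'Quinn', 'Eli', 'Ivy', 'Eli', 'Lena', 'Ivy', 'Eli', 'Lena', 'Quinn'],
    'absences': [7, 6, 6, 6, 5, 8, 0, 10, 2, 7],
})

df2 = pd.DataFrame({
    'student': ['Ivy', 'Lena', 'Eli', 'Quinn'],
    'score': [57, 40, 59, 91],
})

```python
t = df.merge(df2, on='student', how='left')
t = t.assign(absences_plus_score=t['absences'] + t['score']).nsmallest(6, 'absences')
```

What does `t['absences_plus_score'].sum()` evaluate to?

merge on 'student' (how='left') → 10 rows:
  student  absences  score
0   Quinn         7     91
1   Quinn         6     91
2     Eli         6     59
3     Ivy         6     57
4     Eli         5     59
5    Lena         8     40
6     Ivy         0     57
7     Eli        10     59
8    Lena         2     40
9   Quinn         7     91
add column absences_plus_score = t['absences'] + t['score']:
  student  absences  score  absences_plus_score
0   Quinn         7     91                   98
1   Quinn         6     91                   97
2     Eli         6     59                   65
3     Ivy         6     57                   63
4     Eli         5     59                   64
5    Lena         8     40                   48
6     Ivy         0     57                   57
7     Eli        10     59                   69
8    Lena         2     40                   42
9   Quinn         7     91                   98
take 6 rows with smallest absences:
  student  absences  score  absences_plus_score
6     Ivy         0     57                   57
8    Lena         2     40                   42
4     Eli         5     59                   64
1   Quinn         6     91                   97
2     Eli         6     59                   65
3     Ivy         6     57                   63
The sum of column 'absences_plus_score' is 388.

388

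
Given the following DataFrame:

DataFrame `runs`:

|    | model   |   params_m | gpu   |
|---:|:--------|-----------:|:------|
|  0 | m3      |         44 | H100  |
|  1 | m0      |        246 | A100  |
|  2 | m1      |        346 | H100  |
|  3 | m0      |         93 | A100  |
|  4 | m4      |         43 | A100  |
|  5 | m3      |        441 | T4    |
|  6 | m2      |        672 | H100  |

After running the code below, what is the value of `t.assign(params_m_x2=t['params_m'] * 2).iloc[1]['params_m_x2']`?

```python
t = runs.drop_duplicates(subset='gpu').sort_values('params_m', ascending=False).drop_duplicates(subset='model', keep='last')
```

88

drop duplicate gpu (keep=first):
  model  params_m   gpu
0    m3        44  H100
1    m0       246  A100
5    m3       441    T4
sort by params_m descending:
  model  params_m   gpu
5    m3       441    T4
1    m0       246  A100
0    m3        44  H100
drop duplicate model (keep=last):
  model  params_m   gpu
1    m0       246  A100
0    m3        44  H100
add column params_m_x2 = t['params_m'] * 2:
  model  params_m   gpu  params_m_x2
1    m0       246  A100          492
0    m3        44  H100           88
Finally, value at position 1, column 'params_m_x2' = 88.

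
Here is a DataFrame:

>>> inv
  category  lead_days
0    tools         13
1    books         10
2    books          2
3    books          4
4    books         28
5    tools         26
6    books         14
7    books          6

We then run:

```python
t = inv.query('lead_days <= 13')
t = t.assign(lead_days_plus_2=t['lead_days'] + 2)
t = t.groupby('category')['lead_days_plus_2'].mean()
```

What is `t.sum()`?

22.5

filter rows where lead_days <= 13:
  category  lead_days
0    tools         13
1    books         10
2    books          2
3    books          4
7    books          6
add column lead_days_plus_2 = t['lead_days'] + 2:
  category  lead_days  lead_days_plus_2
0    tools         13                15
1    books         10                12
2    books          2                 4
3    books          4                 6
7    books          6                 8
group by category, mean of lead_days_plus_2:
category
books     7.5
tools    15.0
Name: lead_days_plus_2, dtype: float64
sum of the resulting series → 22.5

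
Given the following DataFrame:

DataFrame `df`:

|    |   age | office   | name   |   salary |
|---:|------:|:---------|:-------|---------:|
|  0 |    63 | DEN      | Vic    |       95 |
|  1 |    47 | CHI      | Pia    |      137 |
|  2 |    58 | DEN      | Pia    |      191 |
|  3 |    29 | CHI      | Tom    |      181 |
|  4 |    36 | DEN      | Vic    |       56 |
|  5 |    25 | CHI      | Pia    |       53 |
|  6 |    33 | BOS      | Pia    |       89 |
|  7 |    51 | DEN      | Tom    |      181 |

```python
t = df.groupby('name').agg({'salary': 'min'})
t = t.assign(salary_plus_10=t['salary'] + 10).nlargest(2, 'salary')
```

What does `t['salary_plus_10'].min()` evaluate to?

group by name, min of salary:
      salary
name        
Pia       53
Tom      181
Vic       56
add column salary_plus_10 = t['salary'] + 10:
      salary  salary_plus_10
name                        
Pia       53              63
Tom      181             191
Vic       56              66
take 2 rows with largest salary:
      salary  salary_plus_10
name                        
Tom      181             191
Vic       56              66

66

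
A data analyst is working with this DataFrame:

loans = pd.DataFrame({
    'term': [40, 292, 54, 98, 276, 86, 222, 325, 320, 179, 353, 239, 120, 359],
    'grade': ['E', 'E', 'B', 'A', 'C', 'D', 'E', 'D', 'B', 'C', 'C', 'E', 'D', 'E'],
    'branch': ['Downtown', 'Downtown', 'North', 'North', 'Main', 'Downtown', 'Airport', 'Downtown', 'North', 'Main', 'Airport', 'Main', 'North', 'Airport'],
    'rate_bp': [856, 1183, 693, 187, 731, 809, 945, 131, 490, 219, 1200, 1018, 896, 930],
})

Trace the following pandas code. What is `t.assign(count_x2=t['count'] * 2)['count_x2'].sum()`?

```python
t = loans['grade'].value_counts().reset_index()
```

value_counts of grade:
grade
E    5
C    3
D    3
B    2
A    1
Name: count, dtype: int64
reset_index():
  grade  count
0     E      5
1     C      3
2     D      3
3     B      2
4     A      1
add column count_x2 = t['count'] * 2:
  grade  count  count_x2
0     E      5        10
1     C      3         6
2     D      3         6
3     B      2         4
4     A      1         2
Reading off the sum of column 'count_x2', we get 28.

28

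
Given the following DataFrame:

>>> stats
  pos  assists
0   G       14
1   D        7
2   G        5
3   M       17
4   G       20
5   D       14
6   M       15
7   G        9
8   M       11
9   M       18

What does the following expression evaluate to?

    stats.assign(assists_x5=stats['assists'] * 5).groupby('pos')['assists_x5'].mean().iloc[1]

60.0

add column assists_x5 = stats['assists'] * 5:
  pos  assists  assists_x5
0   G       14          70
1   D        7          35
2   G        5          25
3   M       17          85
4   G       20         100
5   D       14          70
6   M       15          75
7   G        9          45
8   M       11          55
9   M       18          90
group by pos, mean of assists_x5:
pos
D    52.50
G    60.00
M    76.25
Name: assists_x5, dtype: float64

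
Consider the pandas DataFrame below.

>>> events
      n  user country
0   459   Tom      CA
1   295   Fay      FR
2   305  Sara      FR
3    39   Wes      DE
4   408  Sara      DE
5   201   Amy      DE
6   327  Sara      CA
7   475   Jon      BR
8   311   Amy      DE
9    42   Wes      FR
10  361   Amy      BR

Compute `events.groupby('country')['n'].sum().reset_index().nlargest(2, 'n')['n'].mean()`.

group by country, sum of n:
country
BR    836
CA    786
DE    959
FR    642
Name: n, dtype: int64
reset_index():
  country    n
0      BR  836
1      CA  786
2      DE  959
3      FR  642
take 2 rows with largest n:
  country    n
2      DE  959
0      BR  836
Then the mean of column 'n': 897.5

897.5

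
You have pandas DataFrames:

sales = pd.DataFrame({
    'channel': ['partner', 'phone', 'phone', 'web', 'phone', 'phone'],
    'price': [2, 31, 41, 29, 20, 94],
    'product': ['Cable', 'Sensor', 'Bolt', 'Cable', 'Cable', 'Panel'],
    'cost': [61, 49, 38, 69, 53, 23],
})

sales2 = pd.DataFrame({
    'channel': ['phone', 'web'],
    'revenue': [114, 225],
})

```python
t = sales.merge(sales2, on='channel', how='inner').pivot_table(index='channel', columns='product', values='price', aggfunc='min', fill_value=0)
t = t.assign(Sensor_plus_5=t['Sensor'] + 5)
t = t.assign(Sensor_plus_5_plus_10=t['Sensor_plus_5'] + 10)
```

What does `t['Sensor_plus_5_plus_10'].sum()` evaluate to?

61

merge on 'channel' (how='inner') → 5 rows:
  channel  price product  cost  revenue
0   phone     31  Sensor    49      114
1   phone     41    Bolt    38      114
2     web     29   Cable    69      225
3   phone     20   Cable    53      114
4   phone     94   Panel    23      114
pivot: rows=channel, cols=product, min(price):
product  Bolt  Cable  Panel  Sensor
channel                            
phone      41     20     94      31
web         0     29      0       0
add column Sensor_plus_5 = t['Sensor'] + 5:
product  Bolt  Cable  Panel  Sensor  Sensor_plus_5
channel                                           
phone      41     20     94      31             36
web         0     29      0       0              5
add column Sensor_plus_5_plus_10 = t['Sensor_plus_5'] + 10:
product  Bolt  Cable  Panel  Sensor  Sensor_plus_5  Sensor_plus_5_plus_10
channel                                                                  
phone      41     20     94      31             36                     46
web         0     29      0       0              5                     15
Reading off the sum of column 'Sensor_plus_5_plus_10', we get 61.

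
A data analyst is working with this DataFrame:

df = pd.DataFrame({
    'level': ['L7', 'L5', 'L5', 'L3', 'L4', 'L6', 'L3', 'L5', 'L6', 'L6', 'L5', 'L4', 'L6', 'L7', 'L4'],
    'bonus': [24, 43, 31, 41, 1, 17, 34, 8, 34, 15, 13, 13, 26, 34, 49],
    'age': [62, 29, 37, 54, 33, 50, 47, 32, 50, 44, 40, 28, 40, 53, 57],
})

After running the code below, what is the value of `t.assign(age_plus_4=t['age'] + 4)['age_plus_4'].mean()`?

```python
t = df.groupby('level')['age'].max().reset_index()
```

group by level, max of age:
level
L3    54
L4    57
L5    40
L6    50
L7    62
Name: age, dtype: int64
reset_index():
  level  age
0    L3   54
1    L4   57
2    L5   40
3    L6   50
4    L7   62
add column age_plus_4 = t['age'] + 4:
  level  age  age_plus_4
0    L3   54          58
1    L4   57          61
2    L5   40          44
3    L6   50          54
4    L7   62          66
Finally, mean of column 'age_plus_4' = 56.6.

56.6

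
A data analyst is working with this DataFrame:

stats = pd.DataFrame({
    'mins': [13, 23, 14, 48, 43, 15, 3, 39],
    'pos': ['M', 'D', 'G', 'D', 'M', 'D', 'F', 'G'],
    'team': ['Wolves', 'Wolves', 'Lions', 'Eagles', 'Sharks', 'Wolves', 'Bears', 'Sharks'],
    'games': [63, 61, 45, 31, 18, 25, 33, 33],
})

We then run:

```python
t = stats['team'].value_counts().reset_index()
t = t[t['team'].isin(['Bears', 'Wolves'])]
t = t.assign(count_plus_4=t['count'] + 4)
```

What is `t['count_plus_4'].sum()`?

value_counts of team:
team
Wolves    3
Sharks    2
Lions     1
Eagles    1
Bears     1
Name: count, dtype: int64
reset_index():
     team  count
0  Wolves      3
1  Sharks      2
2   Lions      1
3  Eagles      1
4   Bears      1
filter rows where team in ['Bears', 'Wolves']:
     team  count
0  Wolves      3
4   Bears      1
add column count_plus_4 = t['count'] + 4:
     team  count  count_plus_4
0  Wolves      3             7
4   Bears      1             5
Then the sum of column 'count_plus_4': 12

12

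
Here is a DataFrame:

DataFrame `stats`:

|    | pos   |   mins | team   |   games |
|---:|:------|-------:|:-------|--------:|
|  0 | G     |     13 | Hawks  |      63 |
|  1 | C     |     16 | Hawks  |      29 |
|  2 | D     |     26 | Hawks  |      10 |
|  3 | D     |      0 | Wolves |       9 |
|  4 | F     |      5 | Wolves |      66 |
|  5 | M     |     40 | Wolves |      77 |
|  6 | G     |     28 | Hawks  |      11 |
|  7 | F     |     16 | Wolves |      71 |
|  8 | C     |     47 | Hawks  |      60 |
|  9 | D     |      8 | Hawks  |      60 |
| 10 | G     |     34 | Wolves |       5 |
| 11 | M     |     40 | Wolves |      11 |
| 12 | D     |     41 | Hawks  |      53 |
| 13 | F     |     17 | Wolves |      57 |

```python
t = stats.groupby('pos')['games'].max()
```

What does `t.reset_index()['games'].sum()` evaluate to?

331

group by pos, max of games:
pos
C    60
D    60
F    71
G    63
M    77
Name: games, dtype: int64
reset_index():
  pos  games
0   C     60
1   D     60
2   F     71
3   G     63
4   M     77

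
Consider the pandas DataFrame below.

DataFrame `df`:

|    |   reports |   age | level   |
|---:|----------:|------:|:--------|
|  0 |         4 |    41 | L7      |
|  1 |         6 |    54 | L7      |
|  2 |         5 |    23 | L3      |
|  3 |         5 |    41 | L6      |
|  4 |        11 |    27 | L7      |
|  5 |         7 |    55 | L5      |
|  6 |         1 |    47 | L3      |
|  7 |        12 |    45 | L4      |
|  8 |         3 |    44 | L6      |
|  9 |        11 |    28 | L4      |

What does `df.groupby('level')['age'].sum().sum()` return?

405

group by level, sum of age:
level
L3     70
L4     73
L5     55
L6     85
L7    122
Name: age, dtype: int64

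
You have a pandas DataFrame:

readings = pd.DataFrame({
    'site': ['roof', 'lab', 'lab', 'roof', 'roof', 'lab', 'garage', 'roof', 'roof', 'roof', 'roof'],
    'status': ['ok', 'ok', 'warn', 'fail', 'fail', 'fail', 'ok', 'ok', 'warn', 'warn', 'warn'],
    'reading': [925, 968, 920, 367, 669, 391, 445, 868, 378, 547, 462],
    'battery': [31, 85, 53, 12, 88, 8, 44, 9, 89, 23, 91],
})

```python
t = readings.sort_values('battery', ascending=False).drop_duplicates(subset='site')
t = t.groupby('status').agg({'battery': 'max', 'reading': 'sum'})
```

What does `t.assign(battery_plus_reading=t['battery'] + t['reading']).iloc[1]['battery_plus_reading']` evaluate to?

sort by battery descending:
      site status  reading  battery
10    roof   warn      462       91
8     roof   warn      378       89
4     roof   fail      669       88
1      lab     ok      968       85
2      lab   warn      920       53
6   garage     ok      445       44
0     roof     ok      925       31
9     roof   warn      547       23
3     roof   fail      367       12
7     roof     ok      868        9
5      lab   fail      391        8
drop duplicate site (keep=first):
      site status  reading  battery
10    roof   warn      462       91
1      lab     ok      968       85
6   garage     ok      445       44
group by status: max(battery), sum(reading):
        battery  reading
status                  
ok           85     1413
warn         91      462
add column battery_plus_reading = t['battery'] + t['reading']:
        battery  reading  battery_plus_reading
status                                        
ok           85     1413                  1498
warn         91      462                   553
Hence 553.

553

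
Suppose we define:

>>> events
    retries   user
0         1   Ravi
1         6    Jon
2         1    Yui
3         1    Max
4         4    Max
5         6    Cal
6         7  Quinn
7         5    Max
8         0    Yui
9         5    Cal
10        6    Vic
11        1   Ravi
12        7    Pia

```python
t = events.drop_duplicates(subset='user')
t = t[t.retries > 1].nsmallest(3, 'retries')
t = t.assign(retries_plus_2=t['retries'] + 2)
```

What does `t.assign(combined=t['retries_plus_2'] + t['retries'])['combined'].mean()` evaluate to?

drop duplicate user (keep=first):
    retries   user
0         1   Ravi
1         6    Jon
2         1    Yui
3         1    Max
5         6    Cal
6         7  Quinn
10        6    Vic
12        7    Pia
filter rows where retries > 1:
    retries   user
1         6    Jon
5         6    Cal
6         7  Quinn
10        6    Vic
12        7    Pia
take 3 rows with smallest retries:
    retries user
1         6  Jon
5         6  Cal
10        6  Vic
add column retries_plus_2 = t['retries'] + 2:
    retries user  retries_plus_2
1         6  Jon               8
5         6  Cal               8
10        6  Vic               8
add column combined = t['retries_plus_2'] + t['retries']:
    retries user  retries_plus_2  combined
1         6  Jon               8        14
5         6  Cal               8        14
10        6  Vic               8        14

14.0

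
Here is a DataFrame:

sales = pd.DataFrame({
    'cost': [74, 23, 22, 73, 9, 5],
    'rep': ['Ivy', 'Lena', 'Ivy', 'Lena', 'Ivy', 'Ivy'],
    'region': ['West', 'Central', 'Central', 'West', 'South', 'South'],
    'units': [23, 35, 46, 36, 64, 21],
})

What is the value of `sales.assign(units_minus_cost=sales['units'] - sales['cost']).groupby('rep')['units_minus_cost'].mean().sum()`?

-1.5

add column units_minus_cost = sales['units'] - sales['cost']:
   cost   rep   region  units  units_minus_cost
0    74   Ivy     West     23               -51
1    23  Lena  Central     35                12
2    22   Ivy  Central     46                24
3    73  Lena     West     36               -37
4     9   Ivy    South     64                55
5     5   Ivy    South     21                16
group by rep, mean of units_minus_cost:
rep
Ivy     11.0
Lena   -12.5
Name: units_minus_cost, dtype: float64
Taking the sum of the resulting series gives -1.5.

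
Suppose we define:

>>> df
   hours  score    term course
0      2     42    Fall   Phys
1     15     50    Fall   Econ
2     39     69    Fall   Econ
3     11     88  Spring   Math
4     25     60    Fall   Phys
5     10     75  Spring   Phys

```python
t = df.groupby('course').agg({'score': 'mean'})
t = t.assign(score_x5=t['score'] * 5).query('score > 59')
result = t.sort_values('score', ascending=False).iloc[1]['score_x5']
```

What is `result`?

297.5

group by course, mean of score:
        score
course       
Econ     59.5
Math     88.0
Phys     59.0
add column score_x5 = t['score'] * 5:
        score  score_x5
course                 
Econ     59.5     297.5
Math     88.0     440.0
Phys     59.0     295.0
filter rows where score > 59:
        score  score_x5
course                 
Econ     59.5     297.5
Math     88.0     440.0
sort by score descending:
        score  score_x5
course                 
Math     88.0     440.0
Econ     59.5     297.5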